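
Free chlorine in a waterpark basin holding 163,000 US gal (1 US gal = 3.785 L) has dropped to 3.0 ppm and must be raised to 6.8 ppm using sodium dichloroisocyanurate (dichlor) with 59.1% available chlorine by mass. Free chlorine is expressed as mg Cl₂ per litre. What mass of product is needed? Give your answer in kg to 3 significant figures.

3.97 kg

Volume: 163,000 US gal × 3.785 L/gal = 616,955 L.
Chlorine deficit: 6.8 − 3.0 = 3.8 ppm = 3.8 mg/L as Cl₂.
Cl₂ equivalent needed: 3.8 mg/L × 616,955 L = 2,344,000 mg = 2344 g.
Product at 59.1% available chlorine: 2344 / 0.591 = 3967 g.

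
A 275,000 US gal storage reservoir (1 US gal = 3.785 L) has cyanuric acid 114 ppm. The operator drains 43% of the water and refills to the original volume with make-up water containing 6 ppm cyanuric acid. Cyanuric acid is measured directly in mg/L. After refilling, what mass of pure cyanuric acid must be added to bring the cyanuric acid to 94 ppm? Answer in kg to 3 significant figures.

Volume: 275,000 US gal × 3.785 L/gal = 1,040,875 L.
After draining 43% and refilling: 114 × 0.57 + 6 × 0.43 = 67.56 ppm.
Deficit to target: 94 − 67.56 = 26.44 mg/L.
Mass: 26.44 mg/L × 1,040,875 L = 27,520 g cyanuric acid.

27.5 kg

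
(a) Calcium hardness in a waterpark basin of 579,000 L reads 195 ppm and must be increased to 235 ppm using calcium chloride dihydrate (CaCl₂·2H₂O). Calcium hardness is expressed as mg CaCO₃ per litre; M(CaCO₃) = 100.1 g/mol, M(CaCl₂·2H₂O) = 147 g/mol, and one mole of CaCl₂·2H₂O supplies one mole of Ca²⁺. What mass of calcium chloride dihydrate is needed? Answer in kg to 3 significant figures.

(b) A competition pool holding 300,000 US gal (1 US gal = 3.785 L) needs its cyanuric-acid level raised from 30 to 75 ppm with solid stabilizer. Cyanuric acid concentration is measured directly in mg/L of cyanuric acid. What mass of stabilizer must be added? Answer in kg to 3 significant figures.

(a) Hardness to add: (235 − 195) = 40 mg/L as CaCO₃ × 579,000 L = 23,160 g as CaCO₃.
(a) Moles of Ca²⁺ (1 mol Ca²⁺ ≡ 1 mol CaCO₃): 23,160 / 100.1 g/mol = 231.4 mol.
(a) Mass of CaCl₂·2H₂O: 231.4 × 147 = 34,010 g.

(b) Volume: 300,000 US gal × 3.785 L/gal = 1,135,500 L.
(b) CYA to add: (75 − 30) = 45 mg/L × 1,135,500 L = 51,100 g cyanuric acid.

(a) 34.0 kg; (b) 51.1 kg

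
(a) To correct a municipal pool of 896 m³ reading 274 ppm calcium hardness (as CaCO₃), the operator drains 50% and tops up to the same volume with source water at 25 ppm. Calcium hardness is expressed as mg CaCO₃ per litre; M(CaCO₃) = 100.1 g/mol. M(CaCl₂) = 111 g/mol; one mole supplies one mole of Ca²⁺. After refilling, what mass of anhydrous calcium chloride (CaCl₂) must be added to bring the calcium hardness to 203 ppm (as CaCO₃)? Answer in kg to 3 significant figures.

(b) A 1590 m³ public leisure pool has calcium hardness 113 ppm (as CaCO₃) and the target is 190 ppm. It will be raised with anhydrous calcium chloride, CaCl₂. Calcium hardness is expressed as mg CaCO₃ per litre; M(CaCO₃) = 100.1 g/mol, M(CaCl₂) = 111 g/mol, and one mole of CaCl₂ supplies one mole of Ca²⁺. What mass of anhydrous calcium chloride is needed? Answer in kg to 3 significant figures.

(a) Volume: 896 m³ = 896,000 L.
(a) After draining 50% and refilling: 274 × 0.50 + 25 × 0.50 = 149.5 ppm.
(a) Deficit to target: 203 − 149.5 = 53.5 mg/L.
(a) As CaCO₃: 53.5 mg/L × 896,000 L = 47,940 g; ÷ 100.1 = 478.9 mol Ca²⁺.
(a) Mass: 478.9 × 111 = 53,160 g.

(b) Volume: 1590 m³ = 1,590,000 L.
(b) Hardness to add: (190 − 113) = 77 mg/L as CaCO₃ × 1,590,000 L = 122,400 g as CaCO₃.
(b) Moles of Ca²⁺ (1 mol Ca²⁺ ≡ 1 mol CaCO₃): 122,400 / 100.1 g/mol = 1223 mol.
(b) Mass of CaCl₂: 1223 × 111 = 135,800 g.

(a) 53.2 kg; (b) 136 kg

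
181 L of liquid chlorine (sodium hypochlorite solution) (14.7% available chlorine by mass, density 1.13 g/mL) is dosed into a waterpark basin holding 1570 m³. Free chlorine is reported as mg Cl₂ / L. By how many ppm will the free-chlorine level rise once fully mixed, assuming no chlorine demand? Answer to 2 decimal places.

Volume: 1570 m³ = 1,570,000 L.
Mass of solution: 181 L × 1000 mL/L × 1.13 g/mL = 204,500 g.
Available chlorine delivered: 204,500 g × 0.147 = 30,070 g as Cl₂.
Concentration rise: 30,070 g / 1,570,000 L = 19.15 mg/L = 19.15 ppm.

19.15 ppm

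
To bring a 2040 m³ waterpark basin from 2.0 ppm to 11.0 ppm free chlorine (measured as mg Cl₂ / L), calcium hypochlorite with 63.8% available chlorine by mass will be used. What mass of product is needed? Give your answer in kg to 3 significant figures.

28.8 kg

Volume: 2040 m³ = 2,040,000 L.
Chlorine deficit: 11.0 − 2.0 = 9 ppm = 9 mg/L as Cl₂.
Cl₂ equivalent needed: 9 mg/L × 2,040,000 L = 18,360,000 mg = 18,360 g.
Product at 63.8% available chlorine: 18,360 / 0.638 = 28,780 g.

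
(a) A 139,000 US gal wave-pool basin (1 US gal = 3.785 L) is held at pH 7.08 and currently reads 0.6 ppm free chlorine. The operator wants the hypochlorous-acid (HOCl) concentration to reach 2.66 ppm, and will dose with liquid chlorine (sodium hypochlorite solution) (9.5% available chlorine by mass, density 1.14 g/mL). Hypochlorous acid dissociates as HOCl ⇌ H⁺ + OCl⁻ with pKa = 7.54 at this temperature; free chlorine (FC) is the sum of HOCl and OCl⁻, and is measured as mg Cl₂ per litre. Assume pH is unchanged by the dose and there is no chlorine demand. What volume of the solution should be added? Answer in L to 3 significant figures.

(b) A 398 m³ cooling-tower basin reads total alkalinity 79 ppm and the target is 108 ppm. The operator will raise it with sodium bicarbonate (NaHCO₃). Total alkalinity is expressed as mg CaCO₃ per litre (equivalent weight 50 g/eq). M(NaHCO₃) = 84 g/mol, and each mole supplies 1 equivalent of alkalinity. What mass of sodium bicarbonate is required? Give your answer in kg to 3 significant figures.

(a) 14.5 L; (b) 19.4 kg

(a) Volume: 139,000 US gal × 3.785 L/gal = 526,115 L.
(a) [OCl⁻]/[HOCl] = 10^(pH − pKa) = 10^(7.08 − 7.54) = 0.3467; fraction as HOCl = 1/(1 + 0.3467) = 0.7425.
(a) Free chlorine required for 2.66 ppm HOCl: 2.66 / 0.7425 = 3.582 ppm.
(a) FC to add: 3.582 − 0.6 = 2.982 mg/L as Cl₂.
(a) Cl₂ equivalent: 2.982 mg/L × 526,115 L = 1569 g.
(a) Product at 9.5% available Cl: 1569 / 0.095 = 16,520 g.
(a) Volume: 16,520 g ÷ 1.14 g/mL = 14,490 mL.

(b) Volume: 398 m³ = 398,000 L.
(b) Alkalinity to add: (108 − 79) = 29 mg/L as CaCO₃ × 398,000 L = 11,540 g as CaCO₃.
(b) Equivalents: 11,540 g ÷ 50 g/eq = 230.8 eq.
(b) NaHCO₃ supplies 1 eq per mole → 230.8 mol.
(b) Mass: 230.8 mol × 84 g/mol = 19,390 g.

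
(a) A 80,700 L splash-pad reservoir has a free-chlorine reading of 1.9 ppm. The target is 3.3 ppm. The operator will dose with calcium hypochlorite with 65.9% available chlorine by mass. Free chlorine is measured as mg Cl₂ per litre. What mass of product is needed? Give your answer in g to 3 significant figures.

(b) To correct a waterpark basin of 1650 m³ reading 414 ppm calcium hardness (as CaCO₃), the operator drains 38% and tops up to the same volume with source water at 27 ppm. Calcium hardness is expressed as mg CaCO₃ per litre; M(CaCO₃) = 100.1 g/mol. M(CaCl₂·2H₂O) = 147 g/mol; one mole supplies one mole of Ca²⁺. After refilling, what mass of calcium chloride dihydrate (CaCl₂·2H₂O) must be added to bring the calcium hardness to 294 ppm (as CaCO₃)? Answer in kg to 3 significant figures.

(a) 171 g; (b) 65.6 kg

(a) Chlorine deficit: 3.3 − 1.9 = 1.4 ppm = 1.4 mg/L as Cl₂.
(a) Cl₂ equivalent needed: 1.4 mg/L × 80,700 L = 113,000 mg = 113 g.
(a) Product at 65.9% available chlorine: 113 / 0.659 = 171.4 g.

(b) Volume: 1650 m³ = 1,650,000 L.
(b) After draining 38% and refilling: 414 × 0.62 + 27 × 0.38 = 266.94 ppm.
(b) Deficit to target: 294 − 266.94 = 27.06 mg/L.
(b) As CaCO₃: 27.06 mg/L × 1,650,000 L = 44,650 g; ÷ 100.1 = 446 mol Ca²⁺.
(b) Mass: 446 × 147 = 65,570 g.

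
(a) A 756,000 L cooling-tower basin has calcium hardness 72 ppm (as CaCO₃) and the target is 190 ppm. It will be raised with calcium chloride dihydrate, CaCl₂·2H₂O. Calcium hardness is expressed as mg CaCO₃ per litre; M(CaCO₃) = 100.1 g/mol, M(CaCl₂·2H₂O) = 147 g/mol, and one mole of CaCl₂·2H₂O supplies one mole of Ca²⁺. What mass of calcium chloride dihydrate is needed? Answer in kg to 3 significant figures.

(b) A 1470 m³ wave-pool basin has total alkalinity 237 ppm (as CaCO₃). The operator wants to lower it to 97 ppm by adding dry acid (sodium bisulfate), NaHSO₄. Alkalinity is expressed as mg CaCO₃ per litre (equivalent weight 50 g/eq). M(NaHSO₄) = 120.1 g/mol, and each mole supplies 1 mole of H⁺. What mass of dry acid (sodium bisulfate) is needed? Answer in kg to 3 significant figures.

(a) Hardness to add: (190 − 72) = 118 mg/L as CaCO₃ × 756,000 L = 89,210 g as CaCO₃.
(a) Moles of Ca²⁺ (1 mol Ca²⁺ ≡ 1 mol CaCO₃): 89,210 / 100.1 g/mol = 891.2 mol.
(a) Mass of CaCl₂·2H₂O: 891.2 × 147 = 131,000 g.

(b) Volume: 1470 m³ = 1,470,000 L.
(b) Alkalinity to neutralize: (237 − 97) = 140 mg/L as CaCO₃ × 1,470,000 L = 205,800 g as CaCO₃.
(b) Equivalents of H⁺ required: 205,800 ÷ 50 g/eq = 4116 eq = 4116 mol NaHSO₄.
(b) Mass of NaHSO₄: 4116 × 120.1 = 494,300 g.

(a) 131 kg; (b) 494 kg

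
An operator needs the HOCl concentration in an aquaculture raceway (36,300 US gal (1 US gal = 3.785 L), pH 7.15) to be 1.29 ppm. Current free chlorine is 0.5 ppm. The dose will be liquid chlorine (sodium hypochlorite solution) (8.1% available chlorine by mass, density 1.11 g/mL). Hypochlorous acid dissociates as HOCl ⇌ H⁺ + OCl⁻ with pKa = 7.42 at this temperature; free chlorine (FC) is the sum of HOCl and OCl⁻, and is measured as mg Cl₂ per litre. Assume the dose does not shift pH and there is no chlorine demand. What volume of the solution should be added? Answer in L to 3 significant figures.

2.27 L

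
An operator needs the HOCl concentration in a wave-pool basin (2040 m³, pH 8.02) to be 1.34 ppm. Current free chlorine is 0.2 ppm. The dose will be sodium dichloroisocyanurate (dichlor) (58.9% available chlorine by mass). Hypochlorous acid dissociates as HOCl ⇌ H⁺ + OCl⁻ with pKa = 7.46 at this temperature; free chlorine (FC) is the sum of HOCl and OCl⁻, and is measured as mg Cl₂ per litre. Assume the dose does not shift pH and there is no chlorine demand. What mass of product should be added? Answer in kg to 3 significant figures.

Volume: 2040 m³ = 2,040,000 L.
[OCl⁻]/[HOCl] = 10^(pH − pKa) = 10^(8.02 − 7.46) = 3.631; fraction as HOCl = 1/(1 + 3.631) = 0.2159.
Free chlorine required for 1.34 ppm HOCl: 1.34 / 0.2159 = 6.205 ppm.
FC to add: 6.205 − 0.2 = 6.005 mg/L as Cl₂.
Cl₂ equivalent: 6.005 mg/L × 2,040,000 L = 12,250 g.
Product at 58.9% available Cl: 12,250 / 0.589 = 20,800 g.

20.8 kg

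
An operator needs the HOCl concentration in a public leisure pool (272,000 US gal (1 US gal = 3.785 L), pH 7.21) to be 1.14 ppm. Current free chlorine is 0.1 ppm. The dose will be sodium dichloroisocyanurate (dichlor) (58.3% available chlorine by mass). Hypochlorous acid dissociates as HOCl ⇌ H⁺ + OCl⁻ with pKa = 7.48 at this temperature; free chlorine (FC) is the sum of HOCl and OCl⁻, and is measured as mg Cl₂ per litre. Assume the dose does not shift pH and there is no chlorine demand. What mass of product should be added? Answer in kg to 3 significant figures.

Volume: 272,000 US gal × 3.785 L/gal = 1,029,520 L.
[OCl⁻]/[HOCl] = 10^(pH − pKa) = 10^(7.21 − 7.48) = 0.537; fraction as HOCl = 1/(1 + 0.537) = 0.6506.
Free chlorine required for 1.14 ppm HOCl: 1.14 / 0.6506 = 1.752 ppm.
FC to add: 1.752 − 0.1 = 1.652 mg/L as Cl₂.
Cl₂ equivalent: 1.652 mg/L × 1,029,520 L = 1701 g.
Product at 58.3% available Cl: 1701 / 0.583 = 2918 g.

2.92 kg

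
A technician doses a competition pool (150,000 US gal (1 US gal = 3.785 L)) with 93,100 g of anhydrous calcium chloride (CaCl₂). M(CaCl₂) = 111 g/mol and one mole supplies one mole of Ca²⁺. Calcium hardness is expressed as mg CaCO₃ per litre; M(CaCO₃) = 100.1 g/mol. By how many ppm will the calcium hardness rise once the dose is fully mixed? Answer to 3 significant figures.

148 ppm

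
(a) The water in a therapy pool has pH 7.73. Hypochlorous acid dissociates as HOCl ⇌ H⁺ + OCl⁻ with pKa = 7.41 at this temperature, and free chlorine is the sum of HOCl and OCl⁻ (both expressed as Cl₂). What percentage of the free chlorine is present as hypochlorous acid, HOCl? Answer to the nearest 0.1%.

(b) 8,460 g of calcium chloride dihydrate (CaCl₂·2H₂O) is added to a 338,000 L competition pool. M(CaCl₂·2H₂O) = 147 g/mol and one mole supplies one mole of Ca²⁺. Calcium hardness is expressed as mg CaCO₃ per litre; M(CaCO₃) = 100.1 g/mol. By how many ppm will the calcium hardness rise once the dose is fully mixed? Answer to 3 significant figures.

(a) [OCl⁻]/[HOCl] = 10^(pH − pKa) = 10^(7.73 − 7.41) = 10^0.32 = 2.089.
(a) Fraction as HOCl = 1 / (1 + 2.089) = 0.3237.

(b) Moles of Ca²⁺: 8,460 g ÷ 147 g/mol = 57.55 mol.
(b) As CaCO₃: 57.55 mol × 100.1 g/mol = 5761 g.
(b) Rise: 5761 g / 338,000 L × 1000 = 17.04 mg/L.

(a) 32.4%; (b) 17.0 ppm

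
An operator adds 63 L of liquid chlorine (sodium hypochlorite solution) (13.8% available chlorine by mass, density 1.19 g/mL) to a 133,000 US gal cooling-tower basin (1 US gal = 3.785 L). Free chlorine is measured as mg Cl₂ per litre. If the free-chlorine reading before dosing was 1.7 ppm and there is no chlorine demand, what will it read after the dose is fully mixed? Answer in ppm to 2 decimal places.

22.25 ppm

Volume: 133,000 US gal × 3.785 L/gal = 503,405 L.
Mass of solution: 63 L × 1000 mL/L × 1.19 g/mL = 74,970 g.
Available chlorine delivered: 74,970 g × 0.138 = 10,350 g as Cl₂.
Concentration rise: 10,350 g / 503,405 L = 20.55 mg/L = 20.55 ppm.
Final FC: 1.7 + 20.55 = 22.25 ppm.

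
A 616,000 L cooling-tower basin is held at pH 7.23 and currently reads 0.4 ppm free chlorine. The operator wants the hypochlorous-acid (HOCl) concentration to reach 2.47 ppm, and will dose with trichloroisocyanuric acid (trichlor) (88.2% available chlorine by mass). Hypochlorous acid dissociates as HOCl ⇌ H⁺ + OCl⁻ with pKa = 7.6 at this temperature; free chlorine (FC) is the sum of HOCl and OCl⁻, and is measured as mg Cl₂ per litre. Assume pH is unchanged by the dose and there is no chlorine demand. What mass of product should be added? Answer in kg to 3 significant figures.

2.18 kg

[OCl⁻]/[HOCl] = 10^(pH − pKa) = 10^(7.23 − 7.6) = 0.4266; fraction as HOCl = 1/(1 + 0.4266) = 0.701.
Free chlorine required for 2.47 ppm HOCl: 2.47 / 0.701 = 3.524 ppm.
FC to add: 3.524 − 0.4 = 3.124 mg/L as Cl₂.
Cl₂ equivalent: 3.124 mg/L × 616,000 L = 1924 g.
Product at 88.2% available Cl: 1924 / 0.882 = 2182 g.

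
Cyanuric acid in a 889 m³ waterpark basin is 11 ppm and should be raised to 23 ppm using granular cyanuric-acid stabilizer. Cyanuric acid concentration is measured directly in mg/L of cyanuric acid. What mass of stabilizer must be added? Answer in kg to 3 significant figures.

Volume: 889 m³ = 889,000 L.
CYA to add: (23 − 11) = 12 mg/L × 889,000 L = 10,670 g cyanuric acid.

10.7 kg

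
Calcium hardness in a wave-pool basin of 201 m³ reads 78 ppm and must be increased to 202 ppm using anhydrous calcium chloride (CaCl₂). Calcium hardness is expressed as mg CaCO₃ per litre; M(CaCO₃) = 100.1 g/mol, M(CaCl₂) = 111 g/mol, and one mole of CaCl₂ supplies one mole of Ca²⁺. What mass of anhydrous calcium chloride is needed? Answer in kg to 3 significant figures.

Volume: 201 m³ = 201,000 L.
Hardness to add: (202 − 78) = 124 mg/L as CaCO₃ × 201,000 L = 24,920 g as CaCO₃.
Moles of Ca²⁺ (1 mol Ca²⁺ ≡ 1 mol CaCO₃): 24,920 / 100.1 g/mol = 249 mol.
Mass of CaCl₂: 249 × 111 = 27,640 g.

27.6 kg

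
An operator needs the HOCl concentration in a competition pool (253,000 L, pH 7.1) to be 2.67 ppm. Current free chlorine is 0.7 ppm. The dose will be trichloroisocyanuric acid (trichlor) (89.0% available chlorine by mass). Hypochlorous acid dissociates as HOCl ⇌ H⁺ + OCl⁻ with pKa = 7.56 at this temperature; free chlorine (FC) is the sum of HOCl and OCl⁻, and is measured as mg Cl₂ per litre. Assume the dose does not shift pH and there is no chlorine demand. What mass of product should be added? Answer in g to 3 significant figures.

823 g

[OCl⁻]/[HOCl] = 10^(pH − pKa) = 10^(7.1 − 7.56) = 0.3467; fraction as HOCl = 1/(1 + 0.3467) = 0.7425.
Free chlorine required for 2.67 ppm HOCl: 2.67 / 0.7425 = 3.596 ppm.
FC to add: 3.596 − 0.7 = 2.896 mg/L as Cl₂.
Cl₂ equivalent: 2.896 mg/L × 253,000 L = 732.6 g.
Product at 89.0% available Cl: 732.6 / 0.89 = 823.2 g.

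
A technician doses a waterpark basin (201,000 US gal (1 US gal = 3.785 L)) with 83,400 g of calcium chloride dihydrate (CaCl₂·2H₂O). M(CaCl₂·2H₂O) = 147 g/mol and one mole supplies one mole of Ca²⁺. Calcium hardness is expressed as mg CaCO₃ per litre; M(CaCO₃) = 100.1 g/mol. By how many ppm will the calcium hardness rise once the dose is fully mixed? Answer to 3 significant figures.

74.6 ppm

Volume: 201,000 US gal × 3.785 L/gal = 760,785 L.
Moles of Ca²⁺: 83,400 g ÷ 147 g/mol = 567.3 mol.
As CaCO₃: 567.3 mol × 100.1 g/mol = 56,790 g.
Rise: 56,790 g / 760,785 L × 1000 = 74.65 mg/L.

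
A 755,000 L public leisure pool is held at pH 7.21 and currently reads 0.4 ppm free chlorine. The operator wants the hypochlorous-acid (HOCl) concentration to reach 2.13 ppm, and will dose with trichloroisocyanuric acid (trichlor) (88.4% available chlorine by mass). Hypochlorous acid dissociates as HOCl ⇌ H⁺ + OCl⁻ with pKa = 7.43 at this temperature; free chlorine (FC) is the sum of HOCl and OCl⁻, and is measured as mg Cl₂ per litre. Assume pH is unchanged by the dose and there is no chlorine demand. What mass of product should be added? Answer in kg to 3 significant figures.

2.57 kg

[OCl⁻]/[HOCl] = 10^(pH − pKa) = 10^(7.21 − 7.43) = 0.6026; fraction as HOCl = 1/(1 + 0.6026) = 0.624.
Free chlorine required for 2.13 ppm HOCl: 2.13 / 0.624 = 3.413 ppm.
FC to add: 3.413 − 0.4 = 3.013 mg/L as Cl₂.
Cl₂ equivalent: 3.013 mg/L × 755,000 L = 2275 g.
Product at 88.4% available Cl: 2275 / 0.884 = 2574 g.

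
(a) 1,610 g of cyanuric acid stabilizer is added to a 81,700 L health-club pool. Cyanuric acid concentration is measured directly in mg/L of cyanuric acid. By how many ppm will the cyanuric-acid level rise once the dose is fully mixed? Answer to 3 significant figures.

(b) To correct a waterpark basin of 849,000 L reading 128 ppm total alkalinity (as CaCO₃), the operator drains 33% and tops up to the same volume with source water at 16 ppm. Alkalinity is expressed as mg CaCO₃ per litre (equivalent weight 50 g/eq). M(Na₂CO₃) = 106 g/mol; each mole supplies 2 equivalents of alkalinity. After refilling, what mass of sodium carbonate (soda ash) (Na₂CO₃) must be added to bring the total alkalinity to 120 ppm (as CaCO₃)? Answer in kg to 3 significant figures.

(a) 19.7 ppm; (b) 26.1 kg

(a) Rise: 1,610 g / 81,700 L × 1000 = 19.71 mg/L.

(b) After draining 33% and refilling: 128 × 0.67 + 16 × 0.33 = 91.04 ppm.
(b) Deficit to target: 120 − 91.04 = 28.96 mg/L.
(b) As CaCO₃: 28.96 mg/L × 849,000 L = 24,590 g; ÷ 50 g/eq ÷ 2 = 245.9 mol Na₂CO₃.
(b) Mass: 245.9 × 106 = 26,060 g.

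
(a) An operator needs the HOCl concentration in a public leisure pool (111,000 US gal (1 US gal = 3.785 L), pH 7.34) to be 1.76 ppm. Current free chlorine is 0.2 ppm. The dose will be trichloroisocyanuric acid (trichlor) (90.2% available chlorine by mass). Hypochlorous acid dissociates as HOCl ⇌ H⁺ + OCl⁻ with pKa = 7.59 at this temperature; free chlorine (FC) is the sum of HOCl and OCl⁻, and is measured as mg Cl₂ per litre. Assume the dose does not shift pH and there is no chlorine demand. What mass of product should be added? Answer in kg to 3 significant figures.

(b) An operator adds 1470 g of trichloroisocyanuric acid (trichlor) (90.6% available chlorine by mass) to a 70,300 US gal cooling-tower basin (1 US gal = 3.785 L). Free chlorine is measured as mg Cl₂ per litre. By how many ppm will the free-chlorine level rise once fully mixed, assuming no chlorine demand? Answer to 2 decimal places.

(a) 1.19 kg; (b) 5.01 ppm

(a) Volume: 111,000 US gal × 3.785 L/gal = 420,135 L.
(a) [OCl⁻]/[HOCl] = 10^(pH − pKa) = 10^(7.34 − 7.59) = 0.5623; fraction as HOCl = 1/(1 + 0.5623) = 0.6401.
(a) Free chlorine required for 1.76 ppm HOCl: 1.76 / 0.6401 = 2.75 ppm.
(a) FC to add: 2.75 − 0.2 = 2.55 mg/L as Cl₂.
(a) Cl₂ equivalent: 2.55 mg/L × 420,135 L = 1071 g.
(a) Product at 90.2% available Cl: 1071 / 0.902 = 1188 g.

(b) Volume: 70,300 US gal × 3.785 L/gal = 266,086 L.
(b) Available chlorine delivered: 1470 g × 0.906 = 1332 g as Cl₂.
(b) Concentration rise: 1332 g / 266,086 L = 5.005 mg/L = 5.01 ppm.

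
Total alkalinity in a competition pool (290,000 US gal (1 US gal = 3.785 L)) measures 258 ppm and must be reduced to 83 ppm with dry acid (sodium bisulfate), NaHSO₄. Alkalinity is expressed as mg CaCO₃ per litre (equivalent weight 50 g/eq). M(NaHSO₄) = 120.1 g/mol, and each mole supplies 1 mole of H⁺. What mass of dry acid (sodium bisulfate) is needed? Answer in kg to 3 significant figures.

Volume: 290,000 US gal × 3.785 L/gal = 1,097,650 L.
Alkalinity to neutralize: (258 − 83) = 175 mg/L as CaCO₃ × 1,097,650 L = 192,100 g as CaCO₃.
Equivalents of H⁺ required: 192,100 ÷ 50 g/eq = 3842 eq = 3842 mol NaHSO₄.
Mass of NaHSO₄: 3842 × 120.1 = 461,400 g.

461 kg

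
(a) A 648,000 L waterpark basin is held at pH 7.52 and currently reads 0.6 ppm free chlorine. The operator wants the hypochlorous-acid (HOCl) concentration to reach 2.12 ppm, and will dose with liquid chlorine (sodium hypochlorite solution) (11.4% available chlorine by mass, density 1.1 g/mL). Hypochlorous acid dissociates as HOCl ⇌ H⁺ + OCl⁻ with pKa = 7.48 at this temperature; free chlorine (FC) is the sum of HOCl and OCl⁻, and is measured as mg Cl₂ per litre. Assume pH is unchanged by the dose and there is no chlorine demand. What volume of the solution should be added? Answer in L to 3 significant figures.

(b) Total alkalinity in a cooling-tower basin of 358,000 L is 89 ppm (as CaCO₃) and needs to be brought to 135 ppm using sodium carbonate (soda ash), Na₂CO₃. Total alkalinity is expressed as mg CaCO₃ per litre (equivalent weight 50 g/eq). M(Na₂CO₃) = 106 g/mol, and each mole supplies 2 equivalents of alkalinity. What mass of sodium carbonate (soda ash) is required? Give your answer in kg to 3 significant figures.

(a) [OCl⁻]/[HOCl] = 10^(pH − pKa) = 10^(7.52 − 7.48) = 1.096; fraction as HOCl = 1/(1 + 1.096) = 0.477.
(a) Free chlorine required for 2.12 ppm HOCl: 2.12 / 0.477 = 4.445 ppm.
(a) FC to add: 4.445 − 0.6 = 3.845 mg/L as Cl₂.
(a) Cl₂ equivalent: 3.845 mg/L × 648,000 L = 2491 g.
(a) Product at 11.4% available Cl: 2491 / 0.114 = 21,850 g.
(a) Volume: 21,850 g ÷ 1.1 g/mL = 19,870 mL.

(b) Alkalinity to add: (135 − 89) = 46 mg/L as CaCO₃ × 358,000 L = 16,470 g as CaCO₃.
(b) Equivalents: 16,470 g ÷ 50 g/eq = 329.4 eq.
(b) Each mole of Na₂CO₃ supplies 2 eq, so 329.4 / 2 = 164.7 mol.
(b) Mass: 164.7 mol × 106 g/mol = 17,460 g.

(a) 19.9 L; (b) 17.5 kg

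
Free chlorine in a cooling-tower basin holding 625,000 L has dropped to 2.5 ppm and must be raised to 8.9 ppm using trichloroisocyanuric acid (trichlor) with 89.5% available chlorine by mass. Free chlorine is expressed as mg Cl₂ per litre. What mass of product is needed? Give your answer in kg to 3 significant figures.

4.47 kg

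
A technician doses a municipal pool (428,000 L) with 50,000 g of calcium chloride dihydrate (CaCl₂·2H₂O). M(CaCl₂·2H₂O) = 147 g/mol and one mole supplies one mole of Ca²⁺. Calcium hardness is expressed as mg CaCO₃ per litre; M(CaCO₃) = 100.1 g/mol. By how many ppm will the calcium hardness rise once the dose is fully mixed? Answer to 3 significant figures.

79.6 ppm

Moles of Ca²⁺: 50,000 g ÷ 147 g/mol = 340.1 mol.
As CaCO₃: 340.1 mol × 100.1 g/mol = 34,050 g.
Rise: 34,050 g / 428,000 L × 1000 = 79.55 mg/L.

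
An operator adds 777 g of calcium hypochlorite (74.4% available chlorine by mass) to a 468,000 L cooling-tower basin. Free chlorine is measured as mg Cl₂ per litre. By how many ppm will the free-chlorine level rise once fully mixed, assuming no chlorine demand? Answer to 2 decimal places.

1.24 ppm

Available chlorine delivered: 777 g × 0.744 = 578.1 g as Cl₂.
Concentration rise: 578.1 g / 468,000 L = 1.235 mg/L = 1.24 ppm.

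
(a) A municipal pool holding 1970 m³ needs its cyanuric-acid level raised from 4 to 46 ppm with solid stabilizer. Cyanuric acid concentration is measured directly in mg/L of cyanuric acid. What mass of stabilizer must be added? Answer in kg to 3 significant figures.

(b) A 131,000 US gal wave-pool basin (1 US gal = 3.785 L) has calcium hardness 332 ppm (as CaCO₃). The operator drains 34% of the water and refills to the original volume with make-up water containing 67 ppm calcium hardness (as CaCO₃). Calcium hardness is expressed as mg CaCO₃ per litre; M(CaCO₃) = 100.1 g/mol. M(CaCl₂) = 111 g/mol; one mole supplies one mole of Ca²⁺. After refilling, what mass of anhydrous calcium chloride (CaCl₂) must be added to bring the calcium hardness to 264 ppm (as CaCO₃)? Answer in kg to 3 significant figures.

(a) 82.7 kg; (b) 12.2 kg

(a) Volume: 1970 m³ = 1,970,000 L.
(a) CYA to add: (46 − 4) = 42 mg/L × 1,970,000 L = 82,740 g cyanuric acid.

(b) Volume: 131,000 US gal × 3.785 L/gal = 495,835 L.
(b) After draining 34% and refilling: 332 × 0.66 + 67 × 0.34 = 241.9 ppm.
(b) Deficit to target: 264 − 241.9 = 22.1 mg/L.
(b) As CaCO₃: 22.1 mg/L × 495,835 L = 10,960 g; ÷ 100.1 = 109.5 mol Ca²⁺.
(b) Mass: 109.5 × 111 = 12,150 g.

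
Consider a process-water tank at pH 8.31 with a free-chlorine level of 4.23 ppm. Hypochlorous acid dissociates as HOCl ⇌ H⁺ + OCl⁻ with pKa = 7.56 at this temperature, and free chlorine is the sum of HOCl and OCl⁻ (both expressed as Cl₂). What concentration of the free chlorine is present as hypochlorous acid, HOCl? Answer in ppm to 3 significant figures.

[OCl⁻]/[HOCl] = 10^(pH − pKa) = 10^(8.31 − 7.56) = 10^0.75 = 5.623.
Fraction as HOCl = 1 / (1 + 5.623) = 0.151.
HOCl = 0.151 × 4.23 ppm = 0.6386 ppm.

0.639 ppm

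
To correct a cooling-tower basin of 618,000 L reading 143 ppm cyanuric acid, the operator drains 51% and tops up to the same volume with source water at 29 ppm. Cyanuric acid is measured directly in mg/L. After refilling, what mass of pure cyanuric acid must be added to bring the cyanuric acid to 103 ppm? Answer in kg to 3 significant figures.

After draining 51% and refilling: 143 × 0.49 + 29 × 0.51 = 84.86 ppm.
Deficit to target: 103 − 84.86 = 18.14 mg/L.
Mass: 18.14 mg/L × 618,000 L = 11,210 g cyanuric acid.

11.2 kg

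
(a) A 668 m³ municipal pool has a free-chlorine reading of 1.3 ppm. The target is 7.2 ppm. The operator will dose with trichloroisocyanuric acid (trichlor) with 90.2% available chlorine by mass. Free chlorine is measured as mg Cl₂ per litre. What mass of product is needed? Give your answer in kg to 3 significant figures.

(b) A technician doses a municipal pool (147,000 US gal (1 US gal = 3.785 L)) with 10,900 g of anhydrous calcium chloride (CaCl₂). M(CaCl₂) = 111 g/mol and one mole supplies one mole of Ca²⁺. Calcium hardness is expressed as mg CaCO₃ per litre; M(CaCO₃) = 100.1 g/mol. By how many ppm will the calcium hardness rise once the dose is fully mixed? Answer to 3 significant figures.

(a) Volume: 668 m³ = 668,000 L.
(a) Chlorine deficit: 7.2 − 1.3 = 5.9 ppm = 5.9 mg/L as Cl₂.
(a) Cl₂ equivalent needed: 5.9 mg/L × 668,000 L = 3,941,000 mg = 3941 g.
(a) Product at 90.2% available chlorine: 3941 / 0.902 = 4369 g.

(b) Volume: 147,000 US gal × 3.785 L/gal = 556,395 L.
(b) Moles of Ca²⁺: 10,900 g ÷ 111 g/mol = 98.2 mol.
(b) As CaCO₃: 98.2 mol × 100.1 g/mol = 9830 g.
(b) Rise: 9830 g / 556,395 L × 1000 = 17.67 mg/L.

(a) 4.37 kg; (b) 17.7 ppm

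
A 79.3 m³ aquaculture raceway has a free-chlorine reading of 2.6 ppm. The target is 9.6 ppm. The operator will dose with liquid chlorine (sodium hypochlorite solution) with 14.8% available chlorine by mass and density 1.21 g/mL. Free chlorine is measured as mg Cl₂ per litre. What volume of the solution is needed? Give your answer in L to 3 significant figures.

3.10 L

Volume: 79.3 m³ = 79,300 L.
Chlorine deficit: 9.6 − 2.6 = 7 ppm = 7 mg/L as Cl₂.
Cl₂ equivalent needed: 7 mg/L × 79,300 L = 555,100 mg = 555.1 g.
Product at 14.8% available chlorine: 555.1 / 0.148 = 3751 g.
Volume at density 1.21 g/mL: 3751 g ÷ 1.21 g/mL = 3100 mL.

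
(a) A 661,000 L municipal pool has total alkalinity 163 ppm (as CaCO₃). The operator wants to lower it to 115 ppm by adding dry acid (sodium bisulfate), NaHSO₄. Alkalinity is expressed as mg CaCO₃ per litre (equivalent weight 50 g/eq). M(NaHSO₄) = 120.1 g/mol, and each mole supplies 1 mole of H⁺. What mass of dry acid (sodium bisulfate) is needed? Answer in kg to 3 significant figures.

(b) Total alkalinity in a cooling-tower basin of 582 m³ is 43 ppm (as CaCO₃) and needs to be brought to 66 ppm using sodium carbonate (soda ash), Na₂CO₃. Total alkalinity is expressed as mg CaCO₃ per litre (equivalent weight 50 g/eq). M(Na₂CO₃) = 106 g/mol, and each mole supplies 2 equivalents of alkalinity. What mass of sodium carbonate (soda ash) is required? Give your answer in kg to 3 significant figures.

(a) 76.2 kg; (b) 14.2 kg

(a) Alkalinity to neutralize: (163 − 115) = 48 mg/L as CaCO₃ × 661,000 L = 31,730 g as CaCO₃.
(a) Equivalents of H⁺ required: 31,730 ÷ 50 g/eq = 634.6 eq = 634.6 mol NaHSO₄.
(a) Mass of NaHSO₄: 634.6 × 120.1 = 76,210 g.

(b) Volume: 582 m³ = 582,000 L.
(b) Alkalinity to add: (66 − 43) = 23 mg/L as CaCO₃ × 582,000 L = 13,390 g as CaCO₃.
(b) Equivalents: 13,390 g ÷ 50 g/eq = 267.7 eq.
(b) Each mole of Na₂CO₃ supplies 2 eq, so 267.7 / 2 = 133.9 mol.
(b) Mass: 133.9 mol × 106 g/mol = 14,190 g.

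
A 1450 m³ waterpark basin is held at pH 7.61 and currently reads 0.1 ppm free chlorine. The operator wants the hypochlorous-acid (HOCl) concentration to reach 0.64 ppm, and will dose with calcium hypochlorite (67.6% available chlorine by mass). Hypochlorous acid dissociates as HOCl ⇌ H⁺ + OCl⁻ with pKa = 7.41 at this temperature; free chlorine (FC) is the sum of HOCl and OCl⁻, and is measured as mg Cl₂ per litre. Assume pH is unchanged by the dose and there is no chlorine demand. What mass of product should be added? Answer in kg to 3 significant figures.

Volume: 1450 m³ = 1,450,000 L.
[OCl⁻]/[HOCl] = 10^(pH − pKa) = 10^(7.61 − 7.41) = 1.585; fraction as HOCl = 1/(1 + 1.585) = 0.3869.
Free chlorine required for 0.64 ppm HOCl: 0.64 / 0.3869 = 1.654 ppm.
FC to add: 1.654 − 0.1 = 1.554 mg/L as Cl₂.
Cl₂ equivalent: 1.554 mg/L × 1,450,000 L = 2254 g.
Product at 67.6% available Cl: 2254 / 0.676 = 3334 g.

3.33 kg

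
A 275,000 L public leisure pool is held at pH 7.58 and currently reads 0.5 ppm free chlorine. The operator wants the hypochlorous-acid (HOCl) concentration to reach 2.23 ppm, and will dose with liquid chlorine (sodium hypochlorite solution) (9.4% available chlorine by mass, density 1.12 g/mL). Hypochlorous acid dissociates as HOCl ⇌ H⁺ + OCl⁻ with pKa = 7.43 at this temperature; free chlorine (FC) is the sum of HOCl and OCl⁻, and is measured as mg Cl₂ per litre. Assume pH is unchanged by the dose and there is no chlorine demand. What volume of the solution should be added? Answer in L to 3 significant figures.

12.7 L

[OCl⁻]/[HOCl] = 10^(pH − pKa) = 10^(7.58 − 7.43) = 1.413; fraction as HOCl = 1/(1 + 1.413) = 0.4145.
Free chlorine required for 2.23 ppm HOCl: 2.23 / 0.4145 = 5.38 ppm.
FC to add: 5.38 − 0.5 = 4.88 mg/L as Cl₂.
Cl₂ equivalent: 4.88 mg/L × 275,000 L = 1342 g.
Product at 9.4% available Cl: 1342 / 0.094 = 14,280 g.
Volume: 14,280 g ÷ 1.12 g/mL = 12,750 mL.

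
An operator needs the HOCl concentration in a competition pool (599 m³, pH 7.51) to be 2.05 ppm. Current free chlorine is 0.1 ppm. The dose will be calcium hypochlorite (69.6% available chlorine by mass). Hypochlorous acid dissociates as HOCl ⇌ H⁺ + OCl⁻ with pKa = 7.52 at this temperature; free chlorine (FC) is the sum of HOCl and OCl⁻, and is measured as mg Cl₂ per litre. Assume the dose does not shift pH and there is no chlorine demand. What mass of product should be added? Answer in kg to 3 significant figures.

Volume: 599 m³ = 599,000 L.
[OCl⁻]/[HOCl] = 10^(pH − pKa) = 10^(7.51 − 7.52) = 0.9772; fraction as HOCl = 1/(1 + 0.9772) = 0.5058.
Free chlorine required for 2.05 ppm HOCl: 2.05 / 0.5058 = 4.053 ppm.
FC to add: 4.053 − 0.1 = 3.953 mg/L as Cl₂.
Cl₂ equivalent: 3.953 mg/L × 599,000 L = 2368 g.
Product at 69.6% available Cl: 2368 / 0.696 = 3402 g.

3.40 kg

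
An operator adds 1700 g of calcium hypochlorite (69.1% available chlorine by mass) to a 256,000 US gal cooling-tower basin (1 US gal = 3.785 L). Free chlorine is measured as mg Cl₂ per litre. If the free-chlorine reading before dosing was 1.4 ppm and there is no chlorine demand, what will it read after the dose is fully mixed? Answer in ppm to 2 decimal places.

2.61 ppm

Volume: 256,000 US gal × 3.785 L/gal = 968,960 L.
Available chlorine delivered: 1700 g × 0.691 = 1175 g as Cl₂.
Concentration rise: 1175 g / 968,960 L = 1.212 mg/L = 1.21 ppm.
Final FC: 1.4 + 1.21 = 2.61 ppm.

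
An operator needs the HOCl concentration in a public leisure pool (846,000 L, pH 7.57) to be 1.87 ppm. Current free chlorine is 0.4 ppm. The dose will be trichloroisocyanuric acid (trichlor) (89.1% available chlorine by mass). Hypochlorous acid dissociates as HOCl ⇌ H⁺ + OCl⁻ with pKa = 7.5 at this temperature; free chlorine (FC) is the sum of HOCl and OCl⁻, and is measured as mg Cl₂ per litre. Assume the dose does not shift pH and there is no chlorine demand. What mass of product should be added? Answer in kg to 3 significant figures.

3.48 kg

[OCl⁻]/[HOCl] = 10^(pH − pKa) = 10^(7.57 − 7.5) = 1.175; fraction as HOCl = 1/(1 + 1.175) = 0.4598.
Free chlorine required for 1.87 ppm HOCl: 1.87 / 0.4598 = 4.067 ppm.
FC to add: 4.067 − 0.4 = 3.667 mg/L as Cl₂.
Cl₂ equivalent: 3.667 mg/L × 846,000 L = 3102 g.
Product at 89.1% available Cl: 3102 / 0.891 = 3482 g.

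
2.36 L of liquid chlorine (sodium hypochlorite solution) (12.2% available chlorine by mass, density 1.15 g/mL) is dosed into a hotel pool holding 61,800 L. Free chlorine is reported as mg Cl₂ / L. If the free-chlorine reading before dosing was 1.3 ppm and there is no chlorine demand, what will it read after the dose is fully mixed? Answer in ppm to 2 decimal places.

6.66 ppm

Mass of solution: 2.36 L × 1000 mL/L × 1.15 g/mL = 2714 g.
Available chlorine delivered: 2714 g × 0.122 = 331.1 g as Cl₂.
Concentration rise: 331.1 g / 61,800 L = 5.358 mg/L = 5.36 ppm.
Final FC: 1.3 + 5.36 = 6.66 ppm.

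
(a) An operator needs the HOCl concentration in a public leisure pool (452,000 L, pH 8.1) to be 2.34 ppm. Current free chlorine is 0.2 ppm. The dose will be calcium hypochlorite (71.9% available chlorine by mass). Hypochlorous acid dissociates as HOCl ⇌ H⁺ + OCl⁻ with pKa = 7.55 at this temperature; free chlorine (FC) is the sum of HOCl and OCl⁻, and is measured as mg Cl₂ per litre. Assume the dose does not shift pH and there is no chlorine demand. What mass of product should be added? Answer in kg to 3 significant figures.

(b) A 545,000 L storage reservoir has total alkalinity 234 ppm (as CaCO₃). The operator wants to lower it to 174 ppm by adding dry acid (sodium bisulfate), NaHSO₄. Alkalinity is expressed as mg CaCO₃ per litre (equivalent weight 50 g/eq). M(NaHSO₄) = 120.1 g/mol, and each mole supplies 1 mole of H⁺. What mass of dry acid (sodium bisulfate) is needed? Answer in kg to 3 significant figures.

(a) 6.56 kg; (b) 78.5 kg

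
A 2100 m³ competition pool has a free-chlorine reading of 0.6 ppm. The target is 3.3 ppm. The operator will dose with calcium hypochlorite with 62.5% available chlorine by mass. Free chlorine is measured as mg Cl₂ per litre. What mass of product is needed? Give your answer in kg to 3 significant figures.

9.07 kg

Volume: 2100 m³ = 2,100,000 L.
Chlorine deficit: 3.3 − 0.6 = 2.7 ppm = 2.7 mg/L as Cl₂.
Cl₂ equivalent needed: 2.7 mg/L × 2,100,000 L = 5,670,000 mg = 5670 g.
Product at 62.5% available chlorine: 5670 / 0.625 = 9072 g.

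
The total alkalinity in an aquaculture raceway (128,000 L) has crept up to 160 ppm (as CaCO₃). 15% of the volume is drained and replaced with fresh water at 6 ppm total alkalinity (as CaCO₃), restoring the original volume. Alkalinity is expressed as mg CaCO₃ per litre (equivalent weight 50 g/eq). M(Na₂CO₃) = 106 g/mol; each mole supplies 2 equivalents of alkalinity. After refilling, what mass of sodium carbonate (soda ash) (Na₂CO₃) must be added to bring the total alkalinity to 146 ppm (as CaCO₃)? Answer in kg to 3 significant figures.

1.23 kg

After draining 15% and refilling: 160 × 0.85 + 6 × 0.15 = 136.9 ppm.
Deficit to target: 146 − 136.9 = 9.1 mg/L.
As CaCO₃: 9.1 mg/L × 128,000 L = 1165 g; ÷ 50 g/eq ÷ 2 = 11.65 mol Na₂CO₃.
Mass: 11.65 × 106 = 1235 g.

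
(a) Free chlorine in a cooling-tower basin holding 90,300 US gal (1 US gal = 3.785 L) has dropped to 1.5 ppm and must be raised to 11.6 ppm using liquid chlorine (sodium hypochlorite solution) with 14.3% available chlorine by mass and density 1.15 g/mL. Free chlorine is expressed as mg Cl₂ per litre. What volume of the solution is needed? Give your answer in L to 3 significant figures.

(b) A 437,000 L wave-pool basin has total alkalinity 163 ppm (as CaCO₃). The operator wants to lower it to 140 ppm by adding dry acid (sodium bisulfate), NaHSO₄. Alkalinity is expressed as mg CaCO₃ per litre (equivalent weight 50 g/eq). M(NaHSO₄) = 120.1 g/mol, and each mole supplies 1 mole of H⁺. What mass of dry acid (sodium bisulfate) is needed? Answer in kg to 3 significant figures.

(a) 21.0 L; (b) 24.1 kg

(a) Volume: 90,300 US gal × 3.785 L/gal = 341,786 L.
(a) Chlorine deficit: 11.6 − 1.5 = 10.1 ppm = 10.1 mg/L as Cl₂.
(a) Cl₂ equivalent needed: 10.1 mg/L × 341,786 L = 3,452,000 mg = 3452 g.
(a) Product at 14.3% available chlorine: 3452 / 0.143 = 24,140 g.
(a) Volume at density 1.15 g/mL: 24,140 g ÷ 1.15 g/mL = 20,990 mL.

(b) Alkalinity to neutralize: (163 − 140) = 23 mg/L as CaCO₃ × 437,000 L = 10,050 g as CaCO₃.
(b) Equivalents of H⁺ required: 10,050 ÷ 50 g/eq = 201 eq = 201 mol NaHSO₄.
(b) Mass of NaHSO₄: 201 × 120.1 = 24,140 g.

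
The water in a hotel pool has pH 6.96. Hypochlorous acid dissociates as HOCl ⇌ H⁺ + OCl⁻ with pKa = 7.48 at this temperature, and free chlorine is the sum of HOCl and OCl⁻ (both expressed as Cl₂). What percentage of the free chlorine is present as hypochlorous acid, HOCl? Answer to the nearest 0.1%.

76.8%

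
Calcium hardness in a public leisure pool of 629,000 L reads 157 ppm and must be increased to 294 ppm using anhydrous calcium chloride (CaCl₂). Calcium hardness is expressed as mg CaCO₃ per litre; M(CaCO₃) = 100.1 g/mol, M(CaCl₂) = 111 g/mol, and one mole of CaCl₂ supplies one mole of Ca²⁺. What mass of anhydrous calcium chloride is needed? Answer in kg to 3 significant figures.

Hardness to add: (294 − 157) = 137 mg/L as CaCO₃ × 629,000 L = 86,170 g as CaCO₃.
Moles of Ca²⁺ (1 mol Ca²⁺ ≡ 1 mol CaCO₃): 86,170 / 100.1 g/mol = 860.9 mol.
Mass of CaCl₂: 860.9 × 111 = 95,560 g.

95.6 kg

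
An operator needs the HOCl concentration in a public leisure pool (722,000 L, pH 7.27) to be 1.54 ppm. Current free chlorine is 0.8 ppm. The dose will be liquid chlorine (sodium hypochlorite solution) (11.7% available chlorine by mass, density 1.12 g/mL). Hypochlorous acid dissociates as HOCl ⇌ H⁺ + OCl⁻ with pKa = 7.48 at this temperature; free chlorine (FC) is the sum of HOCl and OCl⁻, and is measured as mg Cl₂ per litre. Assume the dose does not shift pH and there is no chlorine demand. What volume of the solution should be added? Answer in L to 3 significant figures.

9.31 L

[OCl⁻]/[HOCl] = 10^(pH − pKa) = 10^(7.27 − 7.48) = 0.6166; fraction as HOCl = 1/(1 + 0.6166) = 0.6186.
Free chlorine required for 1.54 ppm HOCl: 1.54 / 0.6186 = 2.49 ppm.
FC to add: 2.49 − 0.8 = 1.69 mg/L as Cl₂.
Cl₂ equivalent: 1.69 mg/L × 722,000 L = 1220 g.
Product at 11.7% available Cl: 1220 / 0.117 = 10,430 g.
Volume: 10,430 g ÷ 1.12 g/mL = 9309 mL.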